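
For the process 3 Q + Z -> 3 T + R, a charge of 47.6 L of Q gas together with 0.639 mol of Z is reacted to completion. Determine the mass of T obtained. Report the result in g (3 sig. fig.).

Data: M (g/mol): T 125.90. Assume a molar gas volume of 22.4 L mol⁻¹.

241 g

n(Q) = 47.60 / 22.4 = 2.125 mol
n(Z) = 0.6390 mol
n/ν for Q = 2.125/3 = 0.7083
n/ν for Z = 0.6390/1 = 0.6390
Smallest n/ν is Z → limiting reagent.
n(T) = (3/1) × 0.6390 = 1.917 mol
mass = 1.917 × 125.90 = 241.4 g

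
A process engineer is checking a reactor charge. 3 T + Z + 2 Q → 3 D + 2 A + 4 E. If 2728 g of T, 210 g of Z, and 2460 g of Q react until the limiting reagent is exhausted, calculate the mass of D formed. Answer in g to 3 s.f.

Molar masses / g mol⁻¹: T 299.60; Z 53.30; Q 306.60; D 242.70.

n(T) = 2728 / 299.60 = 9.105 mol
n(Z) = 210.0 / 53.30 = 3.940 mol
n(Q) = 2460 / 306.60 = 8.023 mol
n/ν → T: 3.035, Z: 3.940, Q: 4.012; T is limiting.
n(D) = (3/3) × 9.105 = 9.105 mol
mass = 9.105 × 242.70 = 2210 g

2210 g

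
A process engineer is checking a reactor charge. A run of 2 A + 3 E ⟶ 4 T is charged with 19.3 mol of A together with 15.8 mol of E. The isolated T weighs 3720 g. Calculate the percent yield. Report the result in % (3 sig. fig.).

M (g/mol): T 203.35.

n(A) = 19.30 mol
n(E) = 15.80 mol
n/ν for A = 19.30/2 = 9.650
n/ν for E = 15.80/3 = 5.267
Smallest n/ν is E → limiting reagent.
theoretical n(T) = (4/3) × 15.80 = 21.07 mol → 4285 g
% yield = 3720 / 4285 × 100 = 86.81 %

86.8 %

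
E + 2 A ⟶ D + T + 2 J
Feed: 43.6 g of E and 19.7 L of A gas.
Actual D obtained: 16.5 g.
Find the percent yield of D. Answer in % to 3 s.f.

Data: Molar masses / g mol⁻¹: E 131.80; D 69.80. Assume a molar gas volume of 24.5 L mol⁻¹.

71.5 %

n(E) = 43.60 / 131.80 = 0.3308 mol
n(A) = 19.70 / 24.5 = 0.8041 mol
n/ν for E = 0.3308/1 = 0.3308
n/ν for A = 0.8041/2 = 0.4021
Smallest n/ν is E → limiting reagent.
theoretical n(D) = (1/1) × 0.3308 = 0.3308 mol → 23.09 g
% yield = 16.5 / 23.09 × 100 = 71.46 %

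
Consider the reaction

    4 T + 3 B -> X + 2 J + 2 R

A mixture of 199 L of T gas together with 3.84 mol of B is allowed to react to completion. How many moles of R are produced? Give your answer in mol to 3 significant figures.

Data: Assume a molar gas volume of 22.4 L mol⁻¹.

2.56 mol

n(T) = 199.0 / 22.4 = 8.884 mol
n(B) = 3.840 mol
n/ν → T: 2.221, B: 1.280; B is limiting.
n(R) = (2/3) × 3.840 = 2.560 mol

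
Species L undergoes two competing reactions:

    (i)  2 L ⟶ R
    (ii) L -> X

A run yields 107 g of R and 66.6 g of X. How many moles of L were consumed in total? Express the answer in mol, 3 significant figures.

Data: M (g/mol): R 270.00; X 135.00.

1.29 mol

n(R) = 107 / 270.00 = 0.3963 mol
n(X) = 66.6 / 135.00 = 0.4933 mol
n(L) via (i) = (2/1)×0.3963 = 0.7926 mol
n(L) via (ii) = (1/1)×0.4933 = 0.4933 mol
total n(L) = 0.7926 + 0.4933 = 1.286 mol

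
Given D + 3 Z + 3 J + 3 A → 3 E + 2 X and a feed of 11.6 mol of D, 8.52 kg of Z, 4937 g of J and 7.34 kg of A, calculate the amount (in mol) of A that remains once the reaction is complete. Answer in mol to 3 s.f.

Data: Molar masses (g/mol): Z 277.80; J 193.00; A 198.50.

n(D) = 11.60 mol
n(Z) = 8.520×1000 / 277.80 = 30.67 mol
n(J) = 4937 / 193.00 = 25.58 mol
n(A) = 7.340×1000 / 198.50 = 36.98 mol
n/ν for D = 11.60/1 = 11.60
n/ν for Z = 30.67/3 = 10.22
n/ν for J = 25.58/3 = 8.527
n/ν for A = 36.98/3 = 12.33
Smallest n/ν is J → limiting reagent.
A consumed = (3/3) × 25.58 = 25.58 mol
A remaining = 36.98 − 25.58 = 11.40 mol

11.4 mol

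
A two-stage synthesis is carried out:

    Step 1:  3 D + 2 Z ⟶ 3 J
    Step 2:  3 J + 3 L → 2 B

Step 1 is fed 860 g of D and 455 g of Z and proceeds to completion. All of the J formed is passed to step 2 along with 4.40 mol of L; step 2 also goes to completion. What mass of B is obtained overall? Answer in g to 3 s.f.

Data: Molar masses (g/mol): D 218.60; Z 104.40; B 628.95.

1650 g

Step 1:
n(D) = 860.0 / 218.60 = 3.934 mol
n(Z) = 455.0 / 104.40 = 4.358 mol
n/ν for D = 3.934/3 = 1.311
n/ν for Z = 4.358/2 = 2.179
Smallest n/ν is D → limiting reagent.
n(J) produced = (3/3) × 3.934 = 3.934 mol
Step 2:
n(J) available = 3.934 mol
n(L) = 4.400 mol
n/ν for J = 3.934/3 = 1.311
n/ν for L = 4.400/3 = 1.467
Smallest n/ν is J → limiting reagent.
n(B) = (2/3) × 3.934 = 2.623 mol
mass = 2.623 × 628.95 = 1650 g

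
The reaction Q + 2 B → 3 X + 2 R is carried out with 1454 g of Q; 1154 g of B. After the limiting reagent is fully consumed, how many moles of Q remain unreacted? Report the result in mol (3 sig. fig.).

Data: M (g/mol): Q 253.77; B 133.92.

n(Q) = 1454 / 253.77 = 5.730 mol
n(B) = 1154 / 133.92 = 8.617 mol
n/ν for Q = 5.730/1 = 5.730
n/ν for B = 8.617/2 = 4.309
Smallest n/ν is B → limiting reagent.
Q consumed = (1/2) × 8.617 = 4.309 mol
Q remaining = 5.730 − 4.309 = 1.421 mol

1.42 mol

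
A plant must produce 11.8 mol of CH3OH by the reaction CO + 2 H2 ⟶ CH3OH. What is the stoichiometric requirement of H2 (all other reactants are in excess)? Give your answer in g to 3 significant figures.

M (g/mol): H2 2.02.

47.7 g

n(CH3OH) = 11.80 mol
n(H2) = (2/1) × 11.80 = 23.60 mol
mass = 23.60 × 2.02 = 47.67 g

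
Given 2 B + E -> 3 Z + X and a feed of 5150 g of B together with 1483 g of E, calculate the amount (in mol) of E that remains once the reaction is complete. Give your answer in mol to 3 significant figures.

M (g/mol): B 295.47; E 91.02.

n(B) = 5150 / 295.47 = 17.43 mol
n(E) = 1483 / 91.02 = 16.29 mol
n/ν for B = 17.43/2 = 8.715
n/ν for E = 16.29/1 = 16.29
Smallest n/ν is B → limiting reagent.
E consumed = (1/2) × 17.43 = 8.715 mol
E remaining = 16.29 − 8.715 = 7.575 mol

7.58 mol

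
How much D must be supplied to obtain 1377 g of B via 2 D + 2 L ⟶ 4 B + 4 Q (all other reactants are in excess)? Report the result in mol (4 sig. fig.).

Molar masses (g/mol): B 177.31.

n(B) = 1377 / 177.31 = 7.766 mol
n(D) = (2/4) × 7.766 = 3.883 mol

3.883 mol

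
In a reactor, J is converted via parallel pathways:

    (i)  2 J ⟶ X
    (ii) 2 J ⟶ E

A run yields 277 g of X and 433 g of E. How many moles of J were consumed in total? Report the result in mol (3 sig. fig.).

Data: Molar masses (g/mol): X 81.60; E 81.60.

17.4 mol

n(X) = 277 / 81.60 = 3.395 mol
n(E) = 433 / 81.60 = 5.306 mol
n(J) via (i) = (2/1)×3.395 = 6.790 mol
n(J) via (ii) = (2/1)×5.306 = 10.61 mol
total n(J) = 6.790 + 10.61 = 17.40 mol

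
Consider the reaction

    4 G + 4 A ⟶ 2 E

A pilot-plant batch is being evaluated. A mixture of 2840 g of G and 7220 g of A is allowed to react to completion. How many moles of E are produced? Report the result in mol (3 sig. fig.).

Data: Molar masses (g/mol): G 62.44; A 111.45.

22.7 mol

n(G) = 2840 / 62.44 = 45.48 mol
n(A) = 7220 / 111.45 = 64.78 mol
n/ν for G = 45.48/4 = 11.37
n/ν for A = 64.78/4 = 16.20
Smallest n/ν is G → limiting reagent.
n(E) = (2/4) × 45.48 = 22.74 mol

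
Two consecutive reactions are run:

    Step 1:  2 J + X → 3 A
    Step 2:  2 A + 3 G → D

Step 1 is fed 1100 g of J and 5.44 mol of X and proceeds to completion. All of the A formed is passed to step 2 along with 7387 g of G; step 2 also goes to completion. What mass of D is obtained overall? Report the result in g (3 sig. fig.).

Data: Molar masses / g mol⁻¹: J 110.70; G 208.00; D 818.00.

Step 1:
n(J) = 1100 / 110.70 = 9.937 mol
n(X) = 5.440 mol
n/ν → J: 4.969, X: 5.440; J is limiting.
n(A) produced = (3/2) × 9.937 = 14.91 mol
Step 2:
n(A) available = 14.91 mol
n(G) = 7387 / 208.00 = 35.51 mol
n/ν → A: 7.455, G: 11.84; A is limiting.
n(D) = (1/2) × 14.91 = 7.455 mol
mass = 7.455 × 818.00 = 6098 g

6100 g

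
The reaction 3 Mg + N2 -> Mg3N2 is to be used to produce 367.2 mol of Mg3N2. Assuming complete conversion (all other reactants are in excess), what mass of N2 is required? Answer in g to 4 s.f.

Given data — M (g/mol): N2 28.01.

10290 g

n(Mg3N2) = 367.2 mol
n(N2) = (1/1) × 367.2 = 367.2 mol
mass = 367.2 × 28.01 = 10290 g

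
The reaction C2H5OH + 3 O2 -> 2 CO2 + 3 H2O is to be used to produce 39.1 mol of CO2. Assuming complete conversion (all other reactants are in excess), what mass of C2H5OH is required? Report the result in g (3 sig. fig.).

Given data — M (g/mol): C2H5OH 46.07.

901 g

n(CO2) = 39.10 mol
n(C2H5OH) = (1/2) × 39.10 = 19.55 mol
mass = 19.55 × 46.07 = 900.7 g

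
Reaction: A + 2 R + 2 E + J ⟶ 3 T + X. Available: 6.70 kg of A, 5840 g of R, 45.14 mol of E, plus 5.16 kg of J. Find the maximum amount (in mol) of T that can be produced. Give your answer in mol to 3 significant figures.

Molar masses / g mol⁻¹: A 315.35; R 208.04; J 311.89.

n(A) = 6.700×1000 / 315.35 = 21.25 mol
n(R) = 5840 / 208.04 = 28.07 mol
n(E) = 45.14 mol
n(J) = 5.160×1000 / 311.89 = 16.54 mol
n/ν for A = 21.25/1 = 21.25
n/ν for R = 28.07/2 = 14.04
n/ν for E = 45.14/2 = 22.57
n/ν for J = 16.54/1 = 16.54
Smallest n/ν is R → limiting reagent.
n(T) = (3/2) × 28.07 = 42.11 mol

42.1 mol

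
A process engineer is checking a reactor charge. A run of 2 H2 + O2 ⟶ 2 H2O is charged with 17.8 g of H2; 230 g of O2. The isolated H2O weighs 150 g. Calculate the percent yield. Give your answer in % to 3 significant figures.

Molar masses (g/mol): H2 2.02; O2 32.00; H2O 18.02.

n(H2) = 17.80 / 2.02 = 8.812 mol
n(O2) = 230.0 / 32.00 = 7.188 mol
n/ν for H2 = 8.812/2 = 4.406
n/ν for O2 = 7.188/1 = 7.188
Smallest n/ν is H2 → limiting reagent.
theoretical n(H2O) = (2/2) × 8.812 = 8.812 mol → 158.8 g
% yield = 150 / 158.8 × 100 = 94.46 %

94.5 %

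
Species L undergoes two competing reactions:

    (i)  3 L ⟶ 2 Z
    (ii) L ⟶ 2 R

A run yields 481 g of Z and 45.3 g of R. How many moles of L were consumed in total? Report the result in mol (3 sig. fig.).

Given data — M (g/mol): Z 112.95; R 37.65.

n(Z) = 481 / 112.95 = 4.259 mol
n(R) = 45.3 / 37.65 = 1.203 mol
n(L) via (i) = (3/2)×4.259 = 6.389 mol
n(L) via (ii) = (1/2)×1.203 = 0.6015 mol
total n(L) = 6.389 + 0.6015 = 6.991 mol

6.99 mol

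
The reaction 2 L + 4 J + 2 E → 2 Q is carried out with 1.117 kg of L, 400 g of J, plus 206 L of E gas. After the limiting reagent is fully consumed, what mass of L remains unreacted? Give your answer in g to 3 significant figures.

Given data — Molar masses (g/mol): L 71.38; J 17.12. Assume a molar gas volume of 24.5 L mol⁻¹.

n(L) = 1.117×1000 / 71.38 = 15.65 mol
n(J) = 400.0 / 17.12 = 23.36 mol
n(E) = 206.0 / 24.5 = 8.408 mol
n/ν for L = 15.65/2 = 7.825
n/ν for J = 23.36/4 = 5.840
n/ν for E = 8.408/2 = 4.204
Smallest n/ν is E → limiting reagent.
L consumed = (2/2) × 8.408 = 8.408 mol
L remaining = 15.65 − 8.408 = 7.242 mol
mass = 7.242 × 71.38 = 516.9 g

517 g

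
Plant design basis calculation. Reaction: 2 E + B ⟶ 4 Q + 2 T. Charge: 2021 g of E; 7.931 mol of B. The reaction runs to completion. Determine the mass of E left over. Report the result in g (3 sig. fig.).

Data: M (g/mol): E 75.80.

n(E) = 2021 / 75.80 = 26.66 mol
n(B) = 7.931 mol
n/ν for E = 26.66/2 = 13.33
n/ν for B = 7.931/1 = 7.931
Smallest n/ν is B → limiting reagent.
E consumed = (2/1) × 7.931 = 15.86 mol
E remaining = 26.66 − 15.86 = 10.80 mol
mass = 10.80 × 75.80 = 818.6 g

819 g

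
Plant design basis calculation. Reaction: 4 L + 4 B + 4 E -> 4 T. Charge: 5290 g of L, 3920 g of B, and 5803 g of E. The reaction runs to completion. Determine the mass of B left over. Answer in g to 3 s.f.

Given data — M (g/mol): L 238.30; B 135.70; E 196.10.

908 g

n(L) = 5290 / 238.30 = 22.20 mol
n(B) = 3920 / 135.70 = 28.89 mol
n(E) = 5803 / 196.10 = 29.59 mol
n/ν for L = 22.20/4 = 5.550
n/ν for B = 28.89/4 = 7.223
n/ν for E = 29.59/4 = 7.398
Smallest n/ν is L → limiting reagent.
B consumed = (4/4) × 22.20 = 22.20 mol
B remaining = 28.89 − 22.20 = 6.690 mol
mass = 6.690 × 135.70 = 907.8 g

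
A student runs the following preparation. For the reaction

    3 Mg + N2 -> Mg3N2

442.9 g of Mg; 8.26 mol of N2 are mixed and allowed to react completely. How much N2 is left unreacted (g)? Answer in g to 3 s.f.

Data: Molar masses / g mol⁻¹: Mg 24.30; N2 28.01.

61.2 g

n(Mg) = 442.9 / 24.30 = 18.23 mol
n(N2) = 8.260 mol
n/ν → Mg: 6.077, N2: 8.260; Mg is limiting.
N2 consumed = (1/3) × 18.23 = 6.077 mol
N2 remaining = 8.260 − 6.077 = 2.183 mol
mass = 2.183 × 28.01 = 61.15 g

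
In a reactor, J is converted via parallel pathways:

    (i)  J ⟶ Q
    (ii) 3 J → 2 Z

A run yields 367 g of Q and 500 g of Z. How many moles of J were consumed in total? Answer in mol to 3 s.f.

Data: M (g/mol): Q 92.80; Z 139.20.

n(Q) = 367 / 92.80 = 3.955 mol
n(Z) = 500 / 139.20 = 3.592 mol
n(J) via (i) = (1/1)×3.955 = 3.955 mol
n(J) via (ii) = (3/2)×3.592 = 5.388 mol
total n(J) = 3.955 + 5.388 = 9.343 mol

9.34 mol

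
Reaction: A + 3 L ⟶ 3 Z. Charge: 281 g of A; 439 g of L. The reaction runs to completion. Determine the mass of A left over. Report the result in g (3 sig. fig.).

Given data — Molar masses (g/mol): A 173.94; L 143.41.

104 g

n(A) = 281.0 / 173.94 = 1.615 mol
n(L) = 439.0 / 143.41 = 3.061 mol
n/ν for A = 1.615/1 = 1.615
n/ν for L = 3.061/3 = 1.020
Smallest n/ν is L → limiting reagent.
A consumed = (1/3) × 3.061 = 1.020 mol
A remaining = 1.615 − 1.020 = 0.5950 mol
mass = 0.5950 × 173.94 = 103.5 g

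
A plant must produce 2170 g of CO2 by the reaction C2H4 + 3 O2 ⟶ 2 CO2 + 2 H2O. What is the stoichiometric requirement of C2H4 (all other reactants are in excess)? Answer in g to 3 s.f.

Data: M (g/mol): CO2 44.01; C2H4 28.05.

n(CO2) = 2170 / 44.01 = 49.31 mol
n(C2H4) = (1/2) × 49.31 = 24.66 mol
mass = 24.66 × 28.05 = 691.7 g

692 g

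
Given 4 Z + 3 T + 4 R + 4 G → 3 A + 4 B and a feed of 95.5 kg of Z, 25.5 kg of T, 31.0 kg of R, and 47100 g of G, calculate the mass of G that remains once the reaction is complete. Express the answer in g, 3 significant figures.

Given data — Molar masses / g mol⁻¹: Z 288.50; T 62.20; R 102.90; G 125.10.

9410 g

n(Z) = 95.50×1000 / 288.50 = 331.0 mol
n(T) = 25.50×1000 / 62.20 = 410.0 mol
n(R) = 31.00×1000 / 102.90 = 301.3 mol
n(G) = 47100 / 125.10 = 376.5 mol
n/ν for Z = 331.0/4 = 82.75
n/ν for T = 410.0/3 = 136.7
n/ν for R = 301.3/4 = 75.33
n/ν for G = 376.5/4 = 94.13
Smallest n/ν is R → limiting reagent.
G consumed = (4/4) × 301.3 = 301.3 mol
G remaining = 376.5 − 301.3 = 75.20 mol
mass = 75.20 × 125.10 = 9408 g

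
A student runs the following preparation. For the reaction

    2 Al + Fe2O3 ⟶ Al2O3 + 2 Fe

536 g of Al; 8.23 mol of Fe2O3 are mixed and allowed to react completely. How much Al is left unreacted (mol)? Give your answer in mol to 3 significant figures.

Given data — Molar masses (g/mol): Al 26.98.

3.41 mol

n(Al) = 536.0 / 26.98 = 19.87 mol
n(Fe2O3) = 8.230 mol
n/ν for Al = 19.87/2 = 9.935
n/ν for Fe2O3 = 8.230/1 = 8.230
Smallest n/ν is Fe2O3 → limiting reagent.
Al consumed = (2/1) × 8.230 = 16.46 mol
Al remaining = 19.87 − 16.46 = 3.410 mol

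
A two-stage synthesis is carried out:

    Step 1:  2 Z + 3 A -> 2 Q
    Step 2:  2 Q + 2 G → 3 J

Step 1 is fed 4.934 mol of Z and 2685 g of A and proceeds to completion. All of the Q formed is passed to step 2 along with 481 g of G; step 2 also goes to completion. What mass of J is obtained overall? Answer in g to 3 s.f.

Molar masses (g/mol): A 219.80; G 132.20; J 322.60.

Step 1:
n(Z) = 4.934 mol
n(A) = 2685 / 219.80 = 12.22 mol
n/ν → Z: 2.467, A: 4.073; Z is limiting.
n(Q) produced = (2/2) × 4.934 = 4.934 mol
Step 2:
n(Q) available = 4.934 mol
n(G) = 481.0 / 132.20 = 3.638 mol
n/ν → Q: 2.467, G: 1.819; G is limiting.
n(J) = (3/2) × 3.638 = 5.457 mol
mass = 5.457 × 322.60 = 1760 g

1760 g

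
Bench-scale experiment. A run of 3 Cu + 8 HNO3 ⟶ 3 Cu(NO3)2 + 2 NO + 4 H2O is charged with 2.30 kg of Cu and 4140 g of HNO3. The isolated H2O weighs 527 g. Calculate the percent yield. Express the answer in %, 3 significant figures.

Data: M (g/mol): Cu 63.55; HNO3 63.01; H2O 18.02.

89.0 %

n(Cu) = 2.300×1000 / 63.55 = 36.19 mol
n(HNO3) = 4140 / 63.01 = 65.70 mol
n/ν → Cu: 12.06, HNO3: 8.213; HNO3 is limiting.
theoretical n(H2O) = (4/8) × 65.70 = 32.85 mol → 592.0 g
% yield = 527 / 592.0 × 100 = 89.02 %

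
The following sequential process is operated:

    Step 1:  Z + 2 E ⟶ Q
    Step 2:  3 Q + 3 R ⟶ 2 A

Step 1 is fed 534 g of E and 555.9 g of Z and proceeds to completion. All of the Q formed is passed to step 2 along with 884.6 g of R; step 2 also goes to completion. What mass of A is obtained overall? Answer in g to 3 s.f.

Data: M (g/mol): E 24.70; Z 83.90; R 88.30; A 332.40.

Step 1:
n(E) = 534.0 / 24.70 = 21.62 mol
n(Z) = 555.9 / 83.90 = 6.626 mol
n/ν for E = 21.62/2 = 10.81
n/ν for Z = 6.626/1 = 6.626
Smallest n/ν is Z → limiting reagent.
n(Q) produced = (1/1) × 6.626 = 6.626 mol
Step 2:
n(Q) available = 6.626 mol
n(R) = 884.6 / 88.30 = 10.02 mol
n/ν for Q = 6.626/3 = 2.209
n/ν for R = 10.02/3 = 3.340
Smallest n/ν is Q → limiting reagent.
n(A) = (2/3) × 6.626 = 4.417 mol
mass = 4.417 × 332.40 = 1468 g

1470 g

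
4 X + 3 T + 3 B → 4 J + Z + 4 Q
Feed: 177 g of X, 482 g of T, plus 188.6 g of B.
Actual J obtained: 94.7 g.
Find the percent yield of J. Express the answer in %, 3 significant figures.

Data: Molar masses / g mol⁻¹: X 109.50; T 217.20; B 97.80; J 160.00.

n(X) = 177.0 / 109.50 = 1.616 mol
n(T) = 482.0 / 217.20 = 2.219 mol
n(B) = 188.6 / 97.80 = 1.928 mol
n/ν for X = 1.616/4 = 0.4040
n/ν for T = 2.219/3 = 0.7397
n/ν for B = 1.928/3 = 0.6427
Smallest n/ν is X → limiting reagent.
theoretical n(J) = (4/4) × 1.616 = 1.616 mol → 258.6 g
% yield = 94.7 / 258.6 × 100 = 36.62 %

36.6 %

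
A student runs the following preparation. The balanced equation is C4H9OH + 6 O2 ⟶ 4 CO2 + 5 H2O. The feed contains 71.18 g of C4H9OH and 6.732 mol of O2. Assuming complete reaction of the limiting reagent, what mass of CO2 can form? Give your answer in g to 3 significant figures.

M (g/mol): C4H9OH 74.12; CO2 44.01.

n(C4H9OH) = 71.18 / 74.12 = 0.9603 mol
n(O2) = 6.732 mol
n/ν for C4H9OH = 0.9603/1 = 0.9603
n/ν for O2 = 6.732/6 = 1.122
Smallest n/ν is C4H9OH → limiting reagent.
n(CO2) = (4/1) × 0.9603 = 3.841 mol
mass = 3.841 × 44.01 = 169.0 g

169 g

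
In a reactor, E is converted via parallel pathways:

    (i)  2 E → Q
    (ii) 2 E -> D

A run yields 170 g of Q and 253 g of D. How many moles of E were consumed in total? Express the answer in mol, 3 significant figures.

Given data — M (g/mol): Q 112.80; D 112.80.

n(Q) = 170 / 112.80 = 1.507 mol
n(D) = 253 / 112.80 = 2.243 mol
n(E) via (i) = (2/1)×1.507 = 3.014 mol
n(E) via (ii) = (2/1)×2.243 = 4.486 mol
total n(E) = 3.014 + 4.486 = 7.500 mol

7.50 mol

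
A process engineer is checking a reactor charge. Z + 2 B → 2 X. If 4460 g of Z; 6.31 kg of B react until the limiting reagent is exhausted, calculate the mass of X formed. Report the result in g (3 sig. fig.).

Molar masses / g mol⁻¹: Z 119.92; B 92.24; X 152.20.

n(Z) = 4460 / 119.92 = 37.19 mol
n(B) = 6.310×1000 / 92.24 = 68.41 mol
n/ν → Z: 37.19, B: 34.21; B is limiting.
n(X) = (2/2) × 68.41 = 68.41 mol
mass = 68.41 × 152.20 = 10410 g

10400 g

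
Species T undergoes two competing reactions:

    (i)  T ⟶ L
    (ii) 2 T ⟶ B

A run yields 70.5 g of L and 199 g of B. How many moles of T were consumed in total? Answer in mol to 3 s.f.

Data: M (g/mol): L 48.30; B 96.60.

5.58 mol

n(L) = 70.5 / 48.30 = 1.460 mol
n(B) = 199 / 96.60 = 2.060 mol
n(T) via (i) = (1/1)×1.460 = 1.460 mol
n(T) via (ii) = (2/1)×2.060 = 4.120 mol
total n(T) = 1.460 + 4.120 = 5.580 mol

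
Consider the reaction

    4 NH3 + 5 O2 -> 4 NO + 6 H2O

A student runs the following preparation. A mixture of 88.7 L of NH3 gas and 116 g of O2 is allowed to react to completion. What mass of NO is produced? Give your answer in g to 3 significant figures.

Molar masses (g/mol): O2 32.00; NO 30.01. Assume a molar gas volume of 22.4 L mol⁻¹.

n(NH3) = 88.70 / 22.4 = 3.960 mol
n(O2) = 116.0 / 32.00 = 3.625 mol
n/ν for NH3 = 3.960/4 = 0.9900
n/ν for O2 = 3.625/5 = 0.7250
Smallest n/ν is O2 → limiting reagent.
n(NO) = (4/5) × 3.625 = 2.900 mol
mass = 2.900 × 30.01 = 87.03 g

87.0 g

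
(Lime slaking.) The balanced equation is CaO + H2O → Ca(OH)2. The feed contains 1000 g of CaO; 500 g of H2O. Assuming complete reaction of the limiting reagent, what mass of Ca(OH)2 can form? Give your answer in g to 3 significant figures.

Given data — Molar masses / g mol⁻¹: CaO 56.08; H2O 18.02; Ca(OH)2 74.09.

n(CaO) = 1000 / 56.08 = 17.83 mol
n(H2O) = 500.0 / 18.02 = 27.75 mol
n/ν for CaO = 17.83/1 = 17.83
n/ν for H2O = 27.75/1 = 27.75
Smallest n/ν is CaO → limiting reagent.
n(Ca(OH)2) = (1/1) × 17.83 = 17.83 mol
mass = 17.83 × 74.09 = 1321 g

1320 g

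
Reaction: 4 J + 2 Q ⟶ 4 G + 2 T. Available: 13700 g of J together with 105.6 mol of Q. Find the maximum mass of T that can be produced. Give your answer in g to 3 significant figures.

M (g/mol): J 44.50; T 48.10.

5080 g

n(J) = 13700 / 44.50 = 307.9 mol
n(Q) = 105.6 mol
n/ν → J: 76.98, Q: 52.80; Q is limiting.
n(T) = (2/2) × 105.6 = 105.6 mol
mass = 105.6 × 48.10 = 5079 g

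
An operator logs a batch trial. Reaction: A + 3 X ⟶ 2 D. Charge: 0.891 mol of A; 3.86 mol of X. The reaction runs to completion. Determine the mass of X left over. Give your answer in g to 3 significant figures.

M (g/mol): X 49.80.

59.1 g

n(A) = 0.8910 mol
n(X) = 3.860 mol
n/ν for A = 0.8910/1 = 0.8910
n/ν for X = 3.860/3 = 1.287
Smallest n/ν is A → limiting reagent.
X consumed = (3/1) × 0.8910 = 2.673 mol
X remaining = 3.860 − 2.673 = 1.187 mol
mass = 1.187 × 49.80 = 59.11 g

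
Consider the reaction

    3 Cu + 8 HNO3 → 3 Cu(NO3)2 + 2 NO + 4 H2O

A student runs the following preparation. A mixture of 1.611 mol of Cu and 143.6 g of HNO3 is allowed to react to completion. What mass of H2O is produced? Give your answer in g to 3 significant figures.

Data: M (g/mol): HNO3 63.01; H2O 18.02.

20.5 g

n(Cu) = 1.611 mol
n(HNO3) = 143.6 / 63.01 = 2.279 mol
n/ν → Cu: 0.5370, HNO3: 0.2849; HNO3 is limiting.
n(H2O) = (4/8) × 2.279 = 1.140 mol
mass = 1.140 × 18.02 = 20.54 g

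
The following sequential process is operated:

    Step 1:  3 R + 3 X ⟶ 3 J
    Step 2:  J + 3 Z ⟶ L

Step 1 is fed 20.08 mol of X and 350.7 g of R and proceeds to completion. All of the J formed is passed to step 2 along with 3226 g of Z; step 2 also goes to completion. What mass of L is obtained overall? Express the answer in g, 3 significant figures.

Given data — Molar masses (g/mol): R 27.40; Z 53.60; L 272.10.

3480 g

Step 1:
n(X) = 20.08 mol
n(R) = 350.7 / 27.40 = 12.80 mol
n/ν for X = 20.08/3 = 6.693
n/ν for R = 12.80/3 = 4.267
Smallest n/ν is R → limiting reagent.
n(J) produced = (3/3) × 12.80 = 12.80 mol
Step 2:
n(J) available = 12.80 mol
n(Z) = 3226 / 53.60 = 60.19 mol
n/ν for J = 12.80/1 = 12.80
n/ν for Z = 60.19/3 = 20.06
Smallest n/ν is J → limiting reagent.
n(L) = (1/1) × 12.80 = 12.80 mol
mass = 12.80 × 272.10 = 3483 g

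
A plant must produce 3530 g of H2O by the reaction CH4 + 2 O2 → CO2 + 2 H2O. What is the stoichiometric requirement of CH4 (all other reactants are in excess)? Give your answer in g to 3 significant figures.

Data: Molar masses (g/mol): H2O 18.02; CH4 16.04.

1570 g

n(H2O) = 3530 / 18.02 = 195.9 mol
n(CH4) = (1/2) × 195.9 = 97.95 mol
mass = 97.95 × 16.04 = 1571 g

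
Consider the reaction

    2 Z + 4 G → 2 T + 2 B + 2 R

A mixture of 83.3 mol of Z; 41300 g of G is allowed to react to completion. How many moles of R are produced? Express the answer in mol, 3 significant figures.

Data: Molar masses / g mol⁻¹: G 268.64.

76.9 mol

n(Z) = 83.30 mol
n(G) = 41300 / 268.64 = 153.7 mol
n/ν → Z: 41.65, G: 38.43; G is limiting.
n(R) = (2/4) × 153.7 = 76.85 mol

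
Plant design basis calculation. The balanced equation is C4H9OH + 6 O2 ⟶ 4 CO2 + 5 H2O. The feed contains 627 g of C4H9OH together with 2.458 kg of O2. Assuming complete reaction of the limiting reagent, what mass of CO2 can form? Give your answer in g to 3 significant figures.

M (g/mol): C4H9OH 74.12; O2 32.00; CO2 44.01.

n(C4H9OH) = 627.0 / 74.12 = 8.459 mol
n(O2) = 2.458×1000 / 32.00 = 76.81 mol
n/ν → C4H9OH: 8.459, O2: 12.80; C4H9OH is limiting.
n(CO2) = (4/1) × 8.459 = 33.84 mol
mass = 33.84 × 44.01 = 1489 g

1490 g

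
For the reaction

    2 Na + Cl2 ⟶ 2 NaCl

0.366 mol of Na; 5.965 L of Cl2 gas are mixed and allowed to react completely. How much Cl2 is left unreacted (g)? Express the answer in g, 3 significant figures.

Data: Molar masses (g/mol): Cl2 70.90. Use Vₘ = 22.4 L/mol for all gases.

n(Na) = 0.3660 mol
n(Cl2) = 5.965 / 22.4 = 0.2663 mol
n/ν → Na: 0.1830, Cl2: 0.2663; Na is limiting.
Cl2 consumed = (1/2) × 0.3660 = 0.1830 mol
Cl2 remaining = 0.2663 − 0.1830 = 0.08330 mol
mass = 0.08330 × 70.90 = 5.906 g

5.91 g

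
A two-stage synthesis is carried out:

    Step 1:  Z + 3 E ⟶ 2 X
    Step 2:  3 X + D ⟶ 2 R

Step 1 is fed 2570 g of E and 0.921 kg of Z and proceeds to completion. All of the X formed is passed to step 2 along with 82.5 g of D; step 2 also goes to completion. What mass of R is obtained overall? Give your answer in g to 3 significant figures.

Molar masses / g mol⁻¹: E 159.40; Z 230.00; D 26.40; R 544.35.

Step 1:
n(E) = 2570 / 159.40 = 16.12 mol
n(Z) = 0.9210×1000 / 230.00 = 4.004 mol
n/ν for E = 16.12/3 = 5.373
n/ν for Z = 4.004/1 = 4.004
Smallest n/ν is Z → limiting reagent.
n(X) produced = (2/1) × 4.004 = 8.008 mol
Step 2:
n(X) available = 8.008 mol
n(D) = 82.50 / 26.40 = 3.125 mol
n/ν for X = 8.008/3 = 2.669
n/ν for D = 3.125/1 = 3.125
Smallest n/ν is X → limiting reagent.
n(R) = (2/3) × 8.008 = 5.339 mol
mass = 5.339 × 544.35 = 2906 g

2910 g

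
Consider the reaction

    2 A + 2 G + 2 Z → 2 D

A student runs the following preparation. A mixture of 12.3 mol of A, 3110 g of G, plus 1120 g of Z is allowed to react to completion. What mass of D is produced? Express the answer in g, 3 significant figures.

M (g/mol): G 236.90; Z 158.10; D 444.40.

n(A) = 12.30 mol
n(G) = 3110 / 236.90 = 13.13 mol
n(Z) = 1120 / 158.10 = 7.084 mol
n/ν → A: 6.150, G: 6.565, Z: 3.542; Z is limiting.
n(D) = (2/2) × 7.084 = 7.084 mol
mass = 7.084 × 444.40 = 3148 g

3150 g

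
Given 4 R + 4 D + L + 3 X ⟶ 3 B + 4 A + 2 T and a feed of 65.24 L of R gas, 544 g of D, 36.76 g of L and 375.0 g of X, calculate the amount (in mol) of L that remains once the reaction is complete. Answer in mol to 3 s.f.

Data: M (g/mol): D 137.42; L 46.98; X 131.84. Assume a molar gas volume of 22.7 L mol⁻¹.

0.0640 mol

n(R) = 65.24 / 22.7 = 2.874 mol
n(D) = 544.0 / 137.42 = 3.959 mol
n(L) = 36.76 / 46.98 = 0.7825 mol
n(X) = 375.0 / 131.84 = 2.844 mol
n/ν for R = 2.874/4 = 0.7185
n/ν for D = 3.959/4 = 0.9898
n/ν for L = 0.7825/1 = 0.7825
n/ν for X = 2.844/3 = 0.9480
Smallest n/ν is R → limiting reagent.
L consumed = (1/4) × 2.874 = 0.7185 mol
L remaining = 0.7825 − 0.7185 = 0.06400 mol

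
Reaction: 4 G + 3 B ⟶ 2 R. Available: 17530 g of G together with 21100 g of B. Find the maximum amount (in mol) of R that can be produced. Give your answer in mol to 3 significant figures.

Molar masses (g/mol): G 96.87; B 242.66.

n(G) = 17530 / 96.87 = 181.0 mol
n(B) = 21100 / 242.66 = 86.95 mol
n/ν → G: 45.25, B: 28.98; B is limiting.
n(R) = (2/3) × 86.95 = 57.97 mol

58.0 mol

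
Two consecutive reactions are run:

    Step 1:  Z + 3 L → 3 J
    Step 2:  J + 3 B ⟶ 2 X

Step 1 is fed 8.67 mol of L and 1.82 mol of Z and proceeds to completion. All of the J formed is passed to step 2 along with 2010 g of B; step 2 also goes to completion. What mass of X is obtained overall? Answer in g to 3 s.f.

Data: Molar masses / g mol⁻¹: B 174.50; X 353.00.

Step 1:
n(L) = 8.670 mol
n(Z) = 1.820 mol
n/ν → L: 2.890, Z: 1.820; Z is limiting.
n(J) produced = (3/1) × 1.820 = 5.460 mol
Step 2:
n(J) available = 5.460 mol
n(B) = 2010 / 174.50 = 11.52 mol
n/ν → J: 5.460, B: 3.840; B is limiting.
n(X) = (2/3) × 11.52 = 7.680 mol
mass = 7.680 × 353.00 = 2711 g

2710 g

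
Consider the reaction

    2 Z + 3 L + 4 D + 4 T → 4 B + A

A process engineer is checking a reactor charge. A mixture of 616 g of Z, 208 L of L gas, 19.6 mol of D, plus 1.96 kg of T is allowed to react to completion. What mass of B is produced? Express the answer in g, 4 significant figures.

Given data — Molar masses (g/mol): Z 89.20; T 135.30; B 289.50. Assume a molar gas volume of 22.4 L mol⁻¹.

3584 g

n(Z) = 616.0 / 89.20 = 6.906 mol
n(L) = 208.0 / 22.4 = 9.286 mol
n(D) = 19.60 mol
n(T) = 1.960×1000 / 135.30 = 14.49 mol
n/ν → Z: 3.453, L: 3.095, D: 4.900, T: 3.623; L is limiting.
n(B) = (4/3) × 9.286 = 12.38 mol
mass = 12.38 × 289.50 = 3584 g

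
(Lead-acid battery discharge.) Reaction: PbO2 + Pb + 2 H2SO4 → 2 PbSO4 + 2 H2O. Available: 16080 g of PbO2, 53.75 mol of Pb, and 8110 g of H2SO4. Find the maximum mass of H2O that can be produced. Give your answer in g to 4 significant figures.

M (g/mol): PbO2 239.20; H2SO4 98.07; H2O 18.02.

1490 g

n(PbO2) = 16080 / 239.20 = 67.22 mol
n(Pb) = 53.75 mol
n(H2SO4) = 8110 / 98.07 = 82.70 mol
n/ν for PbO2 = 67.22/1 = 67.22
n/ν for Pb = 53.75/1 = 53.75
n/ν for H2SO4 = 82.70/2 = 41.35
Smallest n/ν is H2SO4 → limiting reagent.
n(H2O) = (2/2) × 82.70 = 82.70 mol
mass = 82.70 × 18.02 = 1490 g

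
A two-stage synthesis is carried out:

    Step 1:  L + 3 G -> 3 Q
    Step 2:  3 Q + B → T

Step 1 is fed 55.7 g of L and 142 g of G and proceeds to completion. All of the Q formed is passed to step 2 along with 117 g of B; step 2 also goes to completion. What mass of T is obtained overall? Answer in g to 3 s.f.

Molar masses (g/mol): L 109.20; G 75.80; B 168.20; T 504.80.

Step 1:
n(L) = 55.70 / 109.20 = 0.5101 mol
n(G) = 142.0 / 75.80 = 1.873 mol
n/ν for L = 0.5101/1 = 0.5101
n/ν for G = 1.873/3 = 0.6243
Smallest n/ν is L → limiting reagent.
n(Q) produced = (3/1) × 0.5101 = 1.530 mol
Step 2:
n(Q) available = 1.530 mol
n(B) = 117.0 / 168.20 = 0.6956 mol
n/ν for Q = 1.530/3 = 0.5100
n/ν for B = 0.6956/1 = 0.6956
Smallest n/ν is Q → limiting reagent.
n(T) = (1/3) × 1.530 = 0.5100 mol
mass = 0.5100 × 504.80 = 257.4 g

257 g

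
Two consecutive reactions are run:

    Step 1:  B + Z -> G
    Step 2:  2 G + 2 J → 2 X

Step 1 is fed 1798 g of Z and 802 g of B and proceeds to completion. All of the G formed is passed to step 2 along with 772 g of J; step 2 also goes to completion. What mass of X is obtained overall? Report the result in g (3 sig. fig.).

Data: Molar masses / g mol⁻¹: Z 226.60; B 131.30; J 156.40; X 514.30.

2540 g

Step 1:
n(Z) = 1798 / 226.60 = 7.935 mol
n(B) = 802.0 / 131.30 = 6.108 mol
n/ν for Z = 7.935/1 = 7.935
n/ν for B = 6.108/1 = 6.108
Smallest n/ν is B → limiting reagent.
n(G) produced = (1/1) × 6.108 = 6.108 mol
Step 2:
n(G) available = 6.108 mol
n(J) = 772.0 / 156.40 = 4.936 mol
n/ν for G = 6.108/2 = 3.054
n/ν for J = 4.936/2 = 2.468
Smallest n/ν is J → limiting reagent.
n(X) = (2/2) × 4.936 = 4.936 mol
mass = 4.936 × 514.30 = 2539 g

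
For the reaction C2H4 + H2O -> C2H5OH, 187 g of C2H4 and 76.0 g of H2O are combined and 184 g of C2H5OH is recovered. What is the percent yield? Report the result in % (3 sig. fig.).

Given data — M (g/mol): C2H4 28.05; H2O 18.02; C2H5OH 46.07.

n(C2H4) = 187.0 / 28.05 = 6.667 mol
n(H2O) = 76.00 / 18.02 = 4.218 mol
n/ν for C2H4 = 6.667/1 = 6.667
n/ν for H2O = 4.218/1 = 4.218
Smallest n/ν is H2O → limiting reagent.
theoretical n(C2H5OH) = (1/1) × 4.218 = 4.218 mol → 194.3 g
% yield = 184 / 194.3 × 100 = 94.70 %

94.7 %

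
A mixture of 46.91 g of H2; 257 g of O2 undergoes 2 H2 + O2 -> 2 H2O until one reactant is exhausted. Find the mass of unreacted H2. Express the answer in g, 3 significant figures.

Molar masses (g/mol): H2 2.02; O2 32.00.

n(H2) = 46.91 / 2.02 = 23.22 mol
n(O2) = 257.0 / 32.00 = 8.031 mol
n/ν for H2 = 23.22/2 = 11.61
n/ν for O2 = 8.031/1 = 8.031
Smallest n/ν is O2 → limiting reagent.
H2 consumed = (2/1) × 8.031 = 16.06 mol
H2 remaining = 23.22 − 16.06 = 7.160 mol
mass = 7.160 × 2.02 = 14.46 g

14.5 g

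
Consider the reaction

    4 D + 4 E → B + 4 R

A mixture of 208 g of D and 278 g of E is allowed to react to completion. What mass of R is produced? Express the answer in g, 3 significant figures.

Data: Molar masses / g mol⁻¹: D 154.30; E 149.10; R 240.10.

324 g

n(D) = 208.0 / 154.30 = 1.348 mol
n(E) = 278.0 / 149.10 = 1.865 mol
n/ν → D: 0.3370, E: 0.4663; D is limiting.
n(R) = (4/4) × 1.348 = 1.348 mol
mass = 1.348 × 240.10 = 323.7 g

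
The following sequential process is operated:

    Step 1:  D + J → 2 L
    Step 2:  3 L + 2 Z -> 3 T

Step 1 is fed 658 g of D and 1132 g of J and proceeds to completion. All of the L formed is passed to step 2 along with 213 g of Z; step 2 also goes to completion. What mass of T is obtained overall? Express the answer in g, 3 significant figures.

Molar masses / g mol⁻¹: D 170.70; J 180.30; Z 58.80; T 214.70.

1170 g

Step 1:
n(D) = 658.0 / 170.70 = 3.855 mol
n(J) = 1132 / 180.30 = 6.278 mol
n/ν for D = 3.855/1 = 3.855
n/ν for J = 6.278/1 = 6.278
Smallest n/ν is D → limiting reagent.
n(L) produced = (2/1) × 3.855 = 7.710 mol
Step 2:
n(L) available = 7.710 mol
n(Z) = 213.0 / 58.80 = 3.622 mol
n/ν for L = 7.710/3 = 2.570
n/ν for Z = 3.622/2 = 1.811
Smallest n/ν is Z → limiting reagent.
n(T) = (3/2) × 3.622 = 5.433 mol
mass = 5.433 × 214.70 = 1166 g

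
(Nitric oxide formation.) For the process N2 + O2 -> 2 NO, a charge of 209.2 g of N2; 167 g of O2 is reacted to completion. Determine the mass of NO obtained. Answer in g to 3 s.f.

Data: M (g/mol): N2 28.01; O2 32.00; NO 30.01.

n(N2) = 209.2 / 28.01 = 7.469 mol
n(O2) = 167.0 / 32.00 = 5.219 mol
n/ν → N2: 7.469, O2: 5.219; O2 is limiting.
n(NO) = (2/1) × 5.219 = 10.44 mol
mass = 10.44 × 30.01 = 313.3 g

313 g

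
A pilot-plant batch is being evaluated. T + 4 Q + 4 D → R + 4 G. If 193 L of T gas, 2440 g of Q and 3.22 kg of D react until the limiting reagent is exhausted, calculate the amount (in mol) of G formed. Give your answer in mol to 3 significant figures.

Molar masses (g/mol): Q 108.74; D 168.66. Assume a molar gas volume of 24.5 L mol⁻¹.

n(T) = 193.0 / 24.5 = 7.878 mol
n(Q) = 2440 / 108.74 = 22.44 mol
n(D) = 3.220×1000 / 168.66 = 19.09 mol
n/ν for T = 7.878/1 = 7.878
n/ν for Q = 22.44/4 = 5.610
n/ν for D = 19.09/4 = 4.773
Smallest n/ν is D → limiting reagent.
n(G) = (4/4) × 19.09 = 19.09 mol

19.1 mol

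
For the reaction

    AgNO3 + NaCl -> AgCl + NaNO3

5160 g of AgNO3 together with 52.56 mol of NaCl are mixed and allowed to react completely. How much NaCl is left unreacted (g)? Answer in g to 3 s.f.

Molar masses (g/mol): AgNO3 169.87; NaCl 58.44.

1300 g

n(AgNO3) = 5160 / 169.87 = 30.38 mol
n(NaCl) = 52.56 mol
n/ν → AgNO3: 30.38, NaCl: 52.56; AgNO3 is limiting.
NaCl consumed = (1/1) × 30.38 = 30.38 mol
NaCl remaining = 52.56 − 30.38 = 22.18 mol
mass = 22.18 × 58.44 = 1296 g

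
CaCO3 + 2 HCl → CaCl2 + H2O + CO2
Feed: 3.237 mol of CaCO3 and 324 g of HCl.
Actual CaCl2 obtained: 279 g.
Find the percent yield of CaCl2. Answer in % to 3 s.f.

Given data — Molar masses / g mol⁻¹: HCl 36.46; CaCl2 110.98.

n(CaCO3) = 3.237 mol
n(HCl) = 324.0 / 36.46 = 8.886 mol
n/ν → CaCO3: 3.237, HCl: 4.443; CaCO3 is limiting.
theoretical n(CaCl2) = (1/1) × 3.237 = 3.237 mol → 359.2 g
% yield = 279 / 359.2 × 100 = 77.67 %

77.7 %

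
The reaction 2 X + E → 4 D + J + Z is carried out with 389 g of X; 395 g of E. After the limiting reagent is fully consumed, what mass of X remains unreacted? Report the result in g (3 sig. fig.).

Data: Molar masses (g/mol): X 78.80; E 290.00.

n(X) = 389.0 / 78.80 = 4.937 mol
n(E) = 395.0 / 290.00 = 1.362 mol
n/ν → X: 2.469, E: 1.362; E is limiting.
X consumed = (2/1) × 1.362 = 2.724 mol
X remaining = 4.937 − 2.724 = 2.213 mol
mass = 2.213 × 78.80 = 174.4 g

174 g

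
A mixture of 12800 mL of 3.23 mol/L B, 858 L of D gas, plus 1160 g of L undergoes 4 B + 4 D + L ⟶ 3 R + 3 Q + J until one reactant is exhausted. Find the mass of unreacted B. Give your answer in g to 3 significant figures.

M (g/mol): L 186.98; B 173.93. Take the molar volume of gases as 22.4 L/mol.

2870 g

n(B) = 3.23 × 12800/1000 = 41.34 mol
n(D) = 858.0 / 22.4 = 38.30 mol
n(L) = 1160 / 186.98 = 6.204 mol
n/ν for B = 41.34/4 = 10.34
n/ν for D = 38.30/4 = 9.575
n/ν for L = 6.204/1 = 6.204
Smallest n/ν is L → limiting reagent.
B consumed = (4/1) × 6.204 = 24.82 mol
B remaining = 41.34 − 24.82 = 16.52 mol
mass = 16.52 × 173.93 = 2873 g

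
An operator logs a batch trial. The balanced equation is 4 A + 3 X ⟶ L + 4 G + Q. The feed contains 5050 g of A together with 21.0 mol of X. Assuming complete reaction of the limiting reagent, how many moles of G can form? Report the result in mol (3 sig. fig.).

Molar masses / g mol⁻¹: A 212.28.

23.8 mol

n(A) = 5050 / 212.28 = 23.79 mol
n(X) = 21.00 mol
n/ν for A = 23.79/4 = 5.948
n/ν for X = 21.00/3 = 7.000
Smallest n/ν is A → limiting reagent.
n(G) = (4/4) × 23.79 = 23.79 mol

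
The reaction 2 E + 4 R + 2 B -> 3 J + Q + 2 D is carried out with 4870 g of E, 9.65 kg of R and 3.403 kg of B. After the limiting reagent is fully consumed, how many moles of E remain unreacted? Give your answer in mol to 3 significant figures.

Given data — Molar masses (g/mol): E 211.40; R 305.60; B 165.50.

n(E) = 4870 / 211.40 = 23.04 mol
n(R) = 9.650×1000 / 305.60 = 31.58 mol
n(B) = 3.403×1000 / 165.50 = 20.56 mol
n/ν for E = 23.04/2 = 11.52
n/ν for R = 31.58/4 = 7.895
n/ν for B = 20.56/2 = 10.28
Smallest n/ν is R → limiting reagent.
E consumed = (2/4) × 31.58 = 15.79 mol
E remaining = 23.04 − 15.79 = 7.250 mol

7.25 mol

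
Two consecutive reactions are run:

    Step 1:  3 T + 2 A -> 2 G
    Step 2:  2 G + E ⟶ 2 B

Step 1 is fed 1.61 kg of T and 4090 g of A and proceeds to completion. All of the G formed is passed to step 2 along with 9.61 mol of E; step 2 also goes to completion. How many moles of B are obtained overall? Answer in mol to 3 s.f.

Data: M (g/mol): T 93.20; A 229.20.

Step 1:
n(T) = 1.610×1000 / 93.20 = 17.27 mol
n(A) = 4090 / 229.20 = 17.84 mol
n/ν for T = 17.27/3 = 5.757
n/ν for A = 17.84/2 = 8.920
Smallest n/ν is T → limiting reagent.
n(G) produced = (2/3) × 17.27 = 11.51 mol
Step 2:
n(G) available = 11.51 mol
n(E) = 9.610 mol
n/ν for G = 11.51/2 = 5.755
n/ν for E = 9.610/1 = 9.610
Smallest n/ν is G → limiting reagent.
n(B) = (2/2) × 11.51 = 11.51 mol

11.5 mol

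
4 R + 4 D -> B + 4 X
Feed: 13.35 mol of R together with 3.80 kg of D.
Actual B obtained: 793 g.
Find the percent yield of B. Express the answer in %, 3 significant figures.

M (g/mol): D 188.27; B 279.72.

84.9 %

n(R) = 13.35 mol
n(D) = 3.800×1000 / 188.27 = 20.18 mol
n/ν for R = 13.35/4 = 3.338
n/ν for D = 20.18/4 = 5.045
Smallest n/ν is R → limiting reagent.
theoretical n(B) = (1/4) × 13.35 = 3.338 mol → 933.7 g
% yield = 793 / 933.7 × 100 = 84.93 %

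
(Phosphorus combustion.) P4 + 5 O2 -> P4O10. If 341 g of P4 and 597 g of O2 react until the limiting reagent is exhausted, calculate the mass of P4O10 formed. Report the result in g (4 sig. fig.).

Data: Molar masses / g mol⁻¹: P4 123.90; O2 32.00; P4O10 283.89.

781.3 g

n(P4) = 341.0 / 123.90 = 2.752 mol
n(O2) = 597.0 / 32.00 = 18.66 mol
n/ν for P4 = 2.752/1 = 2.752
n/ν for O2 = 18.66/5 = 3.732
Smallest n/ν is P4 → limiting reagent.
n(P4O10) = (1/1) × 2.752 = 2.752 mol
mass = 2.752 × 283.89 = 781.3 g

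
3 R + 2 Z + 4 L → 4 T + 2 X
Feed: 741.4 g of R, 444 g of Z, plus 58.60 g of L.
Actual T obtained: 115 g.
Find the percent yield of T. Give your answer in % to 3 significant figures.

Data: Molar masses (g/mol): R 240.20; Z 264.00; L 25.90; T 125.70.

n(R) = 741.4 / 240.20 = 3.087 mol
n(Z) = 444.0 / 264.00 = 1.682 mol
n(L) = 58.60 / 25.90 = 2.263 mol
n/ν for R = 3.087/3 = 1.029
n/ν for Z = 1.682/2 = 0.8410
n/ν for L = 2.263/4 = 0.5658
Smallest n/ν is L → limiting reagent.
theoretical n(T) = (4/4) × 2.263 = 2.263 mol → 284.5 g
% yield = 115 / 284.5 × 100 = 40.42 %

40.4 %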